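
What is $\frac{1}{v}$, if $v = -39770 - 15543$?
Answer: $- \frac{1}{55313} \approx -1.8079 \cdot 10^{-5}$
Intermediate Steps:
$v = -55313$
$\frac{1}{v} = \frac{1}{-55313} = - \frac{1}{55313}$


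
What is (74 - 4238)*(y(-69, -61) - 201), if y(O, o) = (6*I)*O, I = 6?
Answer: 11180340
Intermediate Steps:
y(O, o) = 36*O (y(O, o) = (6*6)*O = 36*O)
(74 - 4238)*(y(-69, -61) - 201) = (74 - 4238)*(36*(-69) - 201) = -4164*(-2484 - 201) = -4164*(-2685) = 11180340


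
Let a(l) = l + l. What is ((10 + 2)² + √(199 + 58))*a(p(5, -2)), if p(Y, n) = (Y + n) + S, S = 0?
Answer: 864 + 6*√257 ≈ 960.19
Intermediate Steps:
p(Y, n) = Y + n (p(Y, n) = (Y + n) + 0 = Y + n)
a(l) = 2*l
((10 + 2)² + √(199 + 58))*a(p(5, -2)) = ((10 + 2)² + √(199 + 58))*(2*(5 - 2)) = (12² + √257)*(2*3) = (144 + √257)*6 = 864 + 6*√257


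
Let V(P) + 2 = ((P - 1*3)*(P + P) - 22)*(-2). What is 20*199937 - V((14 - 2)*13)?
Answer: 4094170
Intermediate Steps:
V(P) = 42 - 4*P*(-3 + P) (V(P) = -2 + ((P - 1*3)*(P + P) - 22)*(-2) = -2 + ((P - 3)*(2*P) - 22)*(-2) = -2 + ((-3 + P)*(2*P) - 22)*(-2) = -2 + (2*P*(-3 + P) - 22)*(-2) = -2 + (-22 + 2*P*(-3 + P))*(-2) = -2 + (44 - 4*P*(-3 + P)) = 42 - 4*P*(-3 + P))
20*199937 - V((14 - 2)*13) = 20*199937 - (42 - 4*169*(14 - 2)**2 + 12*((14 - 2)*13)) = 3998740 - (42 - 4*(12*13)**2 + 12*(12*13)) = 3998740 - (42 - 4*156**2 + 12*156) = 3998740 - (42 - 4*24336 + 1872) = 3998740 - (42 - 97344 + 1872) = 3998740 - 1*(-95430) = 3998740 + 95430 = 4094170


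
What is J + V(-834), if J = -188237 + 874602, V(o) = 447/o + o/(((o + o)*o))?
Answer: 1144855925/1668 ≈ 6.8636e+5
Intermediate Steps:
V(o) = 895/(2*o) (V(o) = 447/o + o/(((2*o)*o)) = 447/o + o/((2*o**2)) = 447/o + o*(1/(2*o**2)) = 447/o + 1/(2*o) = 895/(2*o))
J = 686365
J + V(-834) = 686365 + (895/2)/(-834) = 686365 + (895/2)*(-1/834) = 686365 - 895/1668 = 1144855925/1668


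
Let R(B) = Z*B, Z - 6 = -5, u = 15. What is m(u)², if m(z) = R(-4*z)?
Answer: 3600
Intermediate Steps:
Z = 1 (Z = 6 - 5 = 1)
R(B) = B (R(B) = 1*B = B)
m(z) = -4*z
m(u)² = (-4*15)² = (-60)² = 3600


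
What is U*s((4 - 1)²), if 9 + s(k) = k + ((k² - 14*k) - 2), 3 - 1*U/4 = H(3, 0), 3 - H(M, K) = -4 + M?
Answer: 188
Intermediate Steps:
H(M, K) = 7 - M (H(M, K) = 3 - (-4 + M) = 3 + (4 - M) = 7 - M)
U = -4 (U = 12 - 4*(7 - 1*3) = 12 - 4*(7 - 3) = 12 - 4*4 = 12 - 16 = -4)
s(k) = -11 + k² - 13*k (s(k) = -9 + (k + ((k² - 14*k) - 2)) = -9 + (k + (-2 + k² - 14*k)) = -9 + (-2 + k² - 13*k) = -11 + k² - 13*k)
U*s((4 - 1)²) = -4*(-11 + ((4 - 1)²)² - 13*(4 - 1)²) = -4*(-11 + (3²)² - 13*3²) = -4*(-11 + 9² - 13*9) = -4*(-11 + 81 - 117) = -4*(-47) = 188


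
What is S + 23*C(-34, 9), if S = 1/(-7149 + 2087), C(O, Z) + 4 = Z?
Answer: 582129/5062 ≈ 115.00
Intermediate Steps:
C(O, Z) = -4 + Z
S = -1/5062 (S = 1/(-5062) = -1/5062 ≈ -0.00019755)
S + 23*C(-34, 9) = -1/5062 + 23*(-4 + 9) = -1/5062 + 23*5 = -1/5062 + 115 = 582129/5062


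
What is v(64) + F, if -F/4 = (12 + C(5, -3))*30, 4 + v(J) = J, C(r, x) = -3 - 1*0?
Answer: -1020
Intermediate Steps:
C(r, x) = -3 (C(r, x) = -3 + 0 = -3)
v(J) = -4 + J
F = -1080 (F = -4*(12 - 3)*30 = -36*30 = -4*270 = -1080)
v(64) + F = (-4 + 64) - 1080 = 60 - 1080 = -1020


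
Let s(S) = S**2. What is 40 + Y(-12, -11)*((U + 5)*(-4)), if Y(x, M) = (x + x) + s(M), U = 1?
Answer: -2288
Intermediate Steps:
Y(x, M) = M**2 + 2*x (Y(x, M) = (x + x) + M**2 = 2*x + M**2 = M**2 + 2*x)
40 + Y(-12, -11)*((U + 5)*(-4)) = 40 + ((-11)**2 + 2*(-12))*((1 + 5)*(-4)) = 40 + (121 - 24)*(6*(-4)) = 40 + 97*(-24) = 40 - 2328 = -2288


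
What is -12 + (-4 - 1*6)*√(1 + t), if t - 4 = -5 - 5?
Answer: -12 - 10*I*√5 ≈ -12.0 - 22.361*I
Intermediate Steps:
t = -6 (t = 4 + (-5 - 5) = 4 - 10 = -6)
-12 + (-4 - 1*6)*√(1 + t) = -12 + (-4 - 1*6)*√(1 - 6) = -12 + (-4 - 6)*√(-5) = -12 - 10*I*√5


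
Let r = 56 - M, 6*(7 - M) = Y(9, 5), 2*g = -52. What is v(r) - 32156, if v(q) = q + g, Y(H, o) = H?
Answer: -64263/2 ≈ -32132.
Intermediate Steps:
g = -26 (g = (½)*(-52) = -26)
M = 11/2 (M = 7 - ⅙*9 = 7 - 3/2 = 11/2 ≈ 5.5000)
r = 101/2 (r = 56 - 1*11/2 = 56 - 11/2 = 101/2 ≈ 50.500)
v(q) = -26 + q (v(q) = q - 26 = -26 + q)
v(r) - 32156 = (-26 + 101/2) - 32156 = 49/2 - 32156 = -64263/2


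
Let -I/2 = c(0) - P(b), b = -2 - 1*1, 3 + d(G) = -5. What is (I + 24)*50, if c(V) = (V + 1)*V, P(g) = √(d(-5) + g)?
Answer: 1200 + 100*I*√11 ≈ 1200.0 + 331.66*I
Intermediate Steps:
d(G) = -8 (d(G) = -3 - 5 = -8)
b = -3 (b = -2 - 1 = -3)
P(g) = √(-8 + g)
c(V) = V*(1 + V) (c(V) = (1 + V)*V = V*(1 + V))
I = 2*I*√11 (I = -2*(0*(1 + 0) - √(-8 - 3)) = -2*(0*1 - √(-11)) = -2*(0 - I*√11) = -(-2)*I*√11 = 2*I*√11 ≈ 6.6332*I)
(I + 24)*50 = (2*I*√11 + 24)*50 = (24 + 2*I*√11)*50 = 1200 + 100*I*√11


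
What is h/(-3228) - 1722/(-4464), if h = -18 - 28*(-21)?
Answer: 41863/200136 ≈ 0.20917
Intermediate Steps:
h = 570 (h = -18 + 588 = 570)
h/(-3228) - 1722/(-4464) = 570/(-3228) - 1722/(-4464) = 570*(-1/3228) - 1722*(-1/4464) = -95/538 + 287/744 = 41863/200136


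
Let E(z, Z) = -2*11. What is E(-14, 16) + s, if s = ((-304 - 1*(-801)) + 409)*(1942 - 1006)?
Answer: 847994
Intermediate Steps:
E(z, Z) = -22
s = 848016 (s = ((-304 + 801) + 409)*936 = (497 + 409)*936 = 906*936 = 848016)
E(-14, 16) + s = -22 + 848016 = 847994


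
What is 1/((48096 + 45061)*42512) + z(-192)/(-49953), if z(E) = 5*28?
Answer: -554440603807/197828385551952 ≈ -0.0028026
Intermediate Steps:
z(E) = 140
1/((48096 + 45061)*42512) + z(-192)/(-49953) = 1/((48096 + 45061)*42512) + 140/(-49953) = (1/42512)/93157 + 140*(-1/49953) = (1/93157)*(1/42512) - 140/49953 = 1/3960290384 - 140/49953 = -554440603807/197828385551952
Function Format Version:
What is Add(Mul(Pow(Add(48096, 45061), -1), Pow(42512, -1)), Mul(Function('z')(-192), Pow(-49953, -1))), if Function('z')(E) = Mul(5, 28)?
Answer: Rational(-554440603807, 197828385551952) ≈ -0.0028026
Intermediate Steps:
Function('z')(E) = 140
Add(Mul(Pow(Add(48096, 45061), -1), Pow(42512, -1)), Mul(Function('z')(-192), Pow(-49953, -1))) = Add(Mul(Pow(Add(48096, 45061), -1), Pow(42512, -1)), Mul(140, Pow(-49953, -1))) = Add(Mul(Pow(93157, -1), Rational(1, 42512)), Mul(140, Rational(-1, 49953))) = Add(Mul(Rational(1, 93157), Rational(1, 42512)), Rational(-140, 49953)) = Add(Rational(1, 3960290384), Rational(-140, 49953)) = Rational(-554440603807, 197828385551952)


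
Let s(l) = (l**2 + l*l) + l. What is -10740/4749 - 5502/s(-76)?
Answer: -24896873/9083254 ≈ -2.7410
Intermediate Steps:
s(l) = l + 2*l**2 (s(l) = (l**2 + l**2) + l = 2*l**2 + l = l + 2*l**2)
-10740/4749 - 5502/s(-76) = -10740/4749 - 5502*(-1/(76*(1 + 2*(-76)))) = -10740*1/4749 - 5502*(-1/(76*(1 - 152))) = -3580/1583 - 5502/((-76*(-151))) = -3580/1583 - 5502/11476 = -3580/1583 - 5502*1/11476 = -3580/1583 - 2751/5738 = -24896873/9083254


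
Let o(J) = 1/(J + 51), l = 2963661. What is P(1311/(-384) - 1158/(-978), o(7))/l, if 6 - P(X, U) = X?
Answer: 57237/20611274368 ≈ 2.7770e-6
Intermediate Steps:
o(J) = 1/(51 + J)
P(X, U) = 6 - X
P(1311/(-384) - 1158/(-978), o(7))/l = (6 - (1311/(-384) - 1158/(-978)))/2963661 = (6 - (1311*(-1/384) - 1158*(-1/978)))*(1/2963661) = (6 - (-437/128 + 193/163))*(1/2963661) = (6 - 1*(-46527/20864))*(1/2963661) = (6 + 46527/20864)*(1/2963661) = (171711/20864)*(1/2963661) = 57237/20611274368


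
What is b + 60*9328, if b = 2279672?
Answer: 2839352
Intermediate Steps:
b + 60*9328 = 2279672 + 60*9328 = 2279672 + 559680 = 2839352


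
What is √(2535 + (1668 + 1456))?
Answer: √5659 ≈ 75.226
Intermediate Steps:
√(2535 + (1668 + 1456)) = √(2535 + 3124) = √5659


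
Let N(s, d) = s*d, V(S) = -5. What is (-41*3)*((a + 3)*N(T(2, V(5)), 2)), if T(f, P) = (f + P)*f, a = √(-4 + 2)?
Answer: 4428 + 1476*I*√2 ≈ 4428.0 + 2087.4*I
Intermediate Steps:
a = I*√2 (a = √(-2) = I*√2 ≈ 1.4142*I)
T(f, P) = f*(P + f) (T(f, P) = (P + f)*f = f*(P + f))
N(s, d) = d*s
(-41*3)*((a + 3)*N(T(2, V(5)), 2)) = (-41*3)*((I*√2 + 3)*(2*(2*(-5 + 2)))) = -123*(3 + I*√2)*2*(2*(-3)) = -123*(3 + I*√2)*2*(-6) = -123*(3 + I*√2)*(-12) = -123*(-36 - 12*I*√2) = 4428 + 1476*I*√2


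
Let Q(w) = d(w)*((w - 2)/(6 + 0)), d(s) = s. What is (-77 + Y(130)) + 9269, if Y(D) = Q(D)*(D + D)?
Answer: 2190776/3 ≈ 7.3026e+5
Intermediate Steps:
Q(w) = w*(-1/3 + w/6) (Q(w) = w*((w - 2)/(6 + 0)) = w*((-2 + w)/6) = w*((-2 + w)*(1/6)) = w*(-1/3 + w/6))
Y(D) = D**2*(-2 + D)/3 (Y(D) = (D*(-2 + D)/6)*(D + D) = (D*(-2 + D)/6)*(2*D) = D**2*(-2 + D)/3)
(-77 + Y(130)) + 9269 = (-77 + (1/3)*130**2*(-2 + 130)) + 9269 = (-77 + (1/3)*16900*128) + 9269 = (-77 + 2163200/3) + 9269 = 2162969/3 + 9269 = 2190776/3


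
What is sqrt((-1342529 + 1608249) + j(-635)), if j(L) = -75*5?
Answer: sqrt(265345) ≈ 515.12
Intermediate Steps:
j(L) = -375
sqrt((-1342529 + 1608249) + j(-635)) = sqrt((-1342529 + 1608249) - 375) = sqrt(265720 - 375) = sqrt(265345)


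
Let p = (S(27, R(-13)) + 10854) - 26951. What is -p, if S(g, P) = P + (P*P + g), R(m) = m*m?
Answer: -12660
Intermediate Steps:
R(m) = m**2
S(g, P) = P + g + P**2 (S(g, P) = P + (P**2 + g) = P + (g + P**2) = P + g + P**2)
p = 12660 (p = (((-13)**2 + 27 + ((-13)**2)**2) + 10854) - 26951 = ((169 + 27 + 169**2) + 10854) - 26951 = ((169 + 27 + 28561) + 10854) - 26951 = (28757 + 10854) - 26951 = 39611 - 26951 = 12660)
-p = -1*12660 = -12660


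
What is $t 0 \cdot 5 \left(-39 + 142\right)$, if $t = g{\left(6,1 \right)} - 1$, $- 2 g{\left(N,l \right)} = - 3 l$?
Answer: $0$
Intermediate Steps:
$g{\left(N,l \right)} = \frac{3 l}{2}$ ($g{\left(N,l \right)} = - \frac{\left(-3\right) l}{2} = \frac{3 l}{2}$)
$t = \frac{1}{2}$ ($t = \frac{3}{2} \cdot 1 - 1 = \frac{3}{2} - 1 = \frac{1}{2} \approx 0.5$)
$t 0 \cdot 5 \left(-39 + 142\right) = \frac{1}{2} \cdot 0 \cdot 5 \left(-39 + 142\right) = 0 \cdot 5 \cdot 103 = 0 \cdot 103 = 0$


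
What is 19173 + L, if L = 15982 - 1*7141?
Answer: 28014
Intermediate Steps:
L = 8841 (L = 15982 - 7141 = 8841)
19173 + L = 19173 + 8841 = 28014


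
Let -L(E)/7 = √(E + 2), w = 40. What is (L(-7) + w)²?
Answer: 1355 - 560*I*√5 ≈ 1355.0 - 1252.2*I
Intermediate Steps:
L(E) = -7*√(2 + E) (L(E) = -7*√(E + 2) = -7*√(2 + E))
(L(-7) + w)² = (-7*√(2 - 7) + 40)² = (-7*I*√5 + 40)² = (40 - 7*I*√5)²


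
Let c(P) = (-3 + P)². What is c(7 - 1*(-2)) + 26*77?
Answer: 2038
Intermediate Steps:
c(7 - 1*(-2)) + 26*77 = (-3 + (7 - 1*(-2)))² + 26*77 = (-3 + (7 + 2))² + 2002 = (-3 + 9)² + 2002 = 6² + 2002 = 36 + 2002 = 2038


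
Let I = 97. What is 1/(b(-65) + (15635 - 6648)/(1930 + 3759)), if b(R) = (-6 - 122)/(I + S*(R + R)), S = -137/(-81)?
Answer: 56622617/148431163 ≈ 0.38147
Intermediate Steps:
S = 137/81 (S = -137*(-1/81) = 137/81 ≈ 1.6914)
b(R) = -128/(97 + 274*R/81) (b(R) = (-6 - 122)/(97 + 137*(R + R)/81) = -128/(97 + 137*(2*R)/81) = -128/(97 + 274*R/81))
1/(b(-65) + (15635 - 6648)/(1930 + 3759)) = 1/(-10368/(7857 + 274*(-65)) + (15635 - 6648)/(1930 + 3759)) = 1/(-10368/(7857 - 17810) + 8987/5689) = 1/(-10368/(-9953) + 8987*(1/5689)) = 1/(-10368*(-1/9953) + 8987/5689) = 1/(10368/9953 + 8987/5689) = 1/(148431163/56622617) = 56622617/148431163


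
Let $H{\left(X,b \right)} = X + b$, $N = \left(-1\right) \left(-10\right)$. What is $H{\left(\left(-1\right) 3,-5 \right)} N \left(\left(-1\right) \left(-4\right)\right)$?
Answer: $-320$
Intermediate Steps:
$N = 10$
$H{\left(\left(-1\right) 3,-5 \right)} N \left(\left(-1\right) \left(-4\right)\right) = \left(\left(-1\right) 3 - 5\right) 10 \left(\left(-1\right) \left(-4\right)\right) = \left(-3 - 5\right) 10 \cdot 4 = \left(-8\right) 10 \cdot 4 = \left(-80\right) 4 = -320$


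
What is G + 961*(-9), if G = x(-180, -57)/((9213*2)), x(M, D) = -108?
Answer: -26561097/3071 ≈ -8649.0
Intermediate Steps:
G = -18/3071 (G = -108/(9213*2) = -108/18426 = -108*1/18426 = -18/3071 ≈ -0.0058613)
G + 961*(-9) = -18/3071 + 961*(-9) = -18/3071 - 8649 = -26561097/3071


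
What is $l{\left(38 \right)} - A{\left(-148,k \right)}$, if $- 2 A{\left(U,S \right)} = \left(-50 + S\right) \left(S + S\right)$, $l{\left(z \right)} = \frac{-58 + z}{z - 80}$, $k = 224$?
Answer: $\frac{818506}{21} \approx 38977.0$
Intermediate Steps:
$l{\left(z \right)} = \frac{-58 + z}{-80 + z}$
$A{\left(U,S \right)} = - S \left(-50 + S\right)$ ($A{\left(U,S \right)} = - \frac{\left(-50 + S\right) \left(S + S\right)}{2} = - \frac{\left(-50 + S\right) 2 S}{2} = - \frac{2 S \left(-50 + S\right)}{2} = - S \left(-50 + S\right)$)
$l{\left(38 \right)} - A{\left(-148,k \right)} = \frac{-58 + 38}{-80 + 38} - 224 \left(50 - 224\right) = \frac{1}{-42} \left(-20\right) - 224 \left(50 - 224\right) = \left(- \frac{1}{42}\right) \left(-20\right) - 224 \left(-174\right) = \frac{10}{21} - -38976 = \frac{10}{21} + 38976 = \frac{818506}{21}$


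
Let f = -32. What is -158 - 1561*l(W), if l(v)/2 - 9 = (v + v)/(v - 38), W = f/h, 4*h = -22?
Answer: -4801504/177 ≈ -27127.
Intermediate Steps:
h = -11/2 (h = (¼)*(-22) = -11/2 ≈ -5.5000)
W = 64/11 (W = -32/(-11/2) = -32*(-2/11) = 64/11 ≈ 5.8182)
l(v) = 18 + 4*v/(-38 + v) (l(v) = 18 + 2*((v + v)/(v - 38)) = 18 + 2*((2*v)/(-38 + v)) = 18 + 2*(2*v/(-38 + v)) = 18 + 4*v/(-38 + v))
-158 - 1561*l(W) = -158 - 3122*(-342 + 11*(64/11))/(-38 + 64/11) = -158 - 3122*(-342 + 64)/(-354/11) = -158 - 3122*(-11)*(-278)/354 = -158 - 1561*3058/177 = -158 - 4773538/177 = -4801504/177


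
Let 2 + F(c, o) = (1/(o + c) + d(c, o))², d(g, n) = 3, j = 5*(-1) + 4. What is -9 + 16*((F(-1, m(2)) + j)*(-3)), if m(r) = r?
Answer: -633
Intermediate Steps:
j = -1 (j = -5 + 4 = -1)
F(c, o) = -2 + (3 + 1/(c + o))² (F(c, o) = -2 + (1/(o + c) + 3)² = -2 + (1/(c + o) + 3)² = -2 + (3 + 1/(c + o))²)
-9 + 16*((F(-1, m(2)) + j)*(-3)) = -9 + 16*(((-2 + (1 + 3*(-1) + 3*2)²/(-1 + 2)²) - 1)*(-3)) = -9 + 16*(((-2 + (1 - 3 + 6)²/1²) - 1)*(-3)) = -9 + 16*(((-2 + 1*4²) - 1)*(-3)) = -9 + 16*(((-2 + 1*16) - 1)*(-3)) = -9 + 16*(((-2 + 16) - 1)*(-3)) = -9 + 16*((14 - 1)*(-3)) = -9 + 16*(13*(-3)) = -9 + 16*(-39) = -9 - 624 = -633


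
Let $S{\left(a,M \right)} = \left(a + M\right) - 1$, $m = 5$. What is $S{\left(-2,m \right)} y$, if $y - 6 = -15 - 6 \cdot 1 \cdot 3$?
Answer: $-54$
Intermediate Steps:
$S{\left(a,M \right)} = -1 + M + a$ ($S{\left(a,M \right)} = \left(M + a\right) - 1 = -1 + M + a$)
$y = -27$ ($y = 6 - \left(15 + 6 \cdot 1 \cdot 3\right) = 6 - \left(15 + 6 \cdot 3\right) = 6 - 33 = -27$)
$S{\left(-2,m \right)} y = \left(-1 + 5 - 2\right) \left(-27\right) = 2 \left(-27\right) = -54$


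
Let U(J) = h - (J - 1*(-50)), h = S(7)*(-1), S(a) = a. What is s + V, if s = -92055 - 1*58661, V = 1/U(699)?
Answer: -113941297/756 ≈ -1.5072e+5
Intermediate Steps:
h = -7 (h = 7*(-1) = -7)
U(J) = -57 - J (U(J) = -7 - (J - 1*(-50)) = -7 - (J + 50) = -7 - (50 + J) = -7 + (-50 - J) = -57 - J)
V = -1/756 (V = 1/(-57 - 1*699) = 1/(-57 - 699) = 1/(-756) = -1/756 ≈ -0.0013228)
s = -150716 (s = -92055 - 58661 = -150716)
s + V = -150716 - 1/756 = -113941297/756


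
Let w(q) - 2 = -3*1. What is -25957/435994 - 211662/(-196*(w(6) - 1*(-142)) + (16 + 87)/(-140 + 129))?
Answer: 1007223484565/132585339406 ≈ 7.5968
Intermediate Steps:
w(q) = -1 (w(q) = 2 - 3*1 = 2 - 3 = -1)
-25957/435994 - 211662/(-196*(w(6) - 1*(-142)) + (16 + 87)/(-140 + 129)) = -25957/435994 - 211662/(-196*(-1 - 1*(-142)) + (16 + 87)/(-140 + 129)) = -25957*1/435994 - 211662/(-196*(-1 + 142) + 103/(-11)) = -25957/435994 - 211662/(-196*141 + 103*(-1/11)) = -25957/435994 - 211662/(-27636 - 103/11) = -25957/435994 - 211662/(-304099/11) = -25957/435994 - 211662*(-11/304099) = -25957/435994 + 2328282/304099 = 1007223484565/132585339406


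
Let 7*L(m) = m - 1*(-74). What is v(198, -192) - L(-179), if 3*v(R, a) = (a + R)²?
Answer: 27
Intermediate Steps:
L(m) = 74/7 + m/7 (L(m) = (m - 1*(-74))/7 = (m + 74)/7 = (74 + m)/7 = 74/7 + m/7)
v(R, a) = (R + a)²/3 (v(R, a) = (a + R)²/3 = (R + a)²/3)
v(198, -192) - L(-179) = (198 - 192)²/3 - (74/7 + (⅐)*(-179)) = (⅓)*6² - (74/7 - 179/7) = (⅓)*36 - 1*(-15) = 12 + 15 = 27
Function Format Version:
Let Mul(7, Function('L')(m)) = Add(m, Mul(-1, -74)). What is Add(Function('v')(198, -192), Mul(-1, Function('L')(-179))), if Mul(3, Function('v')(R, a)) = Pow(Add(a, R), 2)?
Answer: 27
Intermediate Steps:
Function('L')(m) = Add(Rational(74, 7), Mul(Rational(1, 7), m)) (Function('L')(m) = Mul(Rational(1, 7), Add(m, Mul(-1, -74))) = Mul(Rational(1, 7), Add(m, 74)) = Mul(Rational(1, 7), Add(74, m)) = Add(Rational(74, 7), Mul(Rational(1, 7), m)))
Function('v')(R, a) = Mul(Rational(1, 3), Pow(Add(R, a), 2)) (Function('v')(R, a) = Mul(Rational(1, 3), Pow(Add(a, R), 2)) = Mul(Rational(1, 3), Pow(Add(R, a), 2)))
Add(Function('v')(198, -192), Mul(-1, Function('L')(-179))) = Add(Mul(Rational(1, 3), Pow(Add(198, -192), 2)), Mul(-1, Add(Rational(74, 7), Mul(Rational(1, 7), -179)))) = Add(Mul(Rational(1, 3), Pow(6, 2)), Mul(-1, Add(Rational(74, 7), Rational(-179, 7)))) = Add(Mul(Rational(1, 3), 36), Mul(-1, -15)) = Add(12, 15) = 27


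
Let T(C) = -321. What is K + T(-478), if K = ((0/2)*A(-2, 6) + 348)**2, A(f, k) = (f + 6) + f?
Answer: 120783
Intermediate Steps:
A(f, k) = 6 + 2*f (A(f, k) = (6 + f) + f = 6 + 2*f)
K = 121104 (K = ((0/2)*(6 + 2*(-2)) + 348)**2 = ((0*(1/2))*(6 - 4) + 348)**2 = (0*2 + 348)**2 = (0 + 348)**2 = 348**2 = 121104)
K + T(-478) = 121104 - 321 = 120783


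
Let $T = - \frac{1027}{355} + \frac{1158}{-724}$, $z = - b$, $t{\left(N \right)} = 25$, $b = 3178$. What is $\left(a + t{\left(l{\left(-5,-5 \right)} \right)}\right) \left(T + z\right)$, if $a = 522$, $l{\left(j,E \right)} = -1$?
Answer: $- \frac{223713208153}{128510} \approx -1.7408 \cdot 10^{6}$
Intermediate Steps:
$z = -3178$ ($z = \left(-1\right) 3178 = -3178$)
$T = - \frac{577319}{128510}$ ($T = \left(-1027\right) \frac{1}{355} + 1158 \left(- \frac{1}{724}\right) = - \frac{1027}{355} - \frac{579}{362} = - \frac{577319}{128510} \approx -4.4924$)
$\left(a + t{\left(l{\left(-5,-5 \right)} \right)}\right) \left(T + z\right) = \left(522 + 25\right) \left(- \frac{577319}{128510} - 3178\right) = 547 \left(- \frac{408982099}{128510}\right) = - \frac{223713208153}{128510}$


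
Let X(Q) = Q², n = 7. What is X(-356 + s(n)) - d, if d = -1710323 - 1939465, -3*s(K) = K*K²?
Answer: 34839013/9 ≈ 3.8710e+6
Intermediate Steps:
s(K) = -K³/3 (s(K) = -K*K²/3 = -K³/3)
d = -3649788
X(-356 + s(n)) - d = (-356 - ⅓*7³)² - 1*(-3649788) = (-356 - ⅓*343)² + 3649788 = (-356 - 343/3)² + 3649788 = (-1411/3)² + 3649788 = 1990921/9 + 3649788 = 34839013/9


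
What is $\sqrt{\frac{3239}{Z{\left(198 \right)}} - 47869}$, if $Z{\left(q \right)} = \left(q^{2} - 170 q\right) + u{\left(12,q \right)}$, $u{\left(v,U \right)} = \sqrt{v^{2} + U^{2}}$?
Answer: $\frac{\sqrt{-1592294982 - 1723284 \sqrt{1093}}}{6 \sqrt{924 + \sqrt{1093}}} \approx 218.79 i$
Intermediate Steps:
$u{\left(v,U \right)} = \sqrt{U^{2} + v^{2}}$
$Z{\left(q \right)} = q^{2} + \sqrt{144 + q^{2}} - 170 q$ ($Z{\left(q \right)} = \left(q^{2} - 170 q\right) + \sqrt{q^{2} + 12^{2}} = \left(q^{2} - 170 q\right) + \sqrt{q^{2} + 144} = \left(q^{2} - 170 q\right) + \sqrt{144 + q^{2}} = q^{2} + \sqrt{144 + q^{2}} - 170 q$)
$\sqrt{\frac{3239}{Z{\left(198 \right)}} - 47869} = \sqrt{\frac{3239}{198^{2} + \sqrt{144 + 198^{2}} - 33660} - 47869} = \sqrt{\frac{3239}{39204 + \sqrt{144 + 39204} - 33660} - 47869} = \sqrt{\frac{3239}{39204 + \sqrt{39348} - 33660} - 47869} = \sqrt{\frac{3239}{39204 + 6 \sqrt{1093} - 33660} - 47869} = \sqrt{\frac{3239}{5544 + 6 \sqrt{1093}} - 47869} = \sqrt{-47869 + \frac{3239}{5544 + 6 \sqrt{1093}}}$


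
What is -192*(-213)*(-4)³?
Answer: -2617344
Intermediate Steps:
-192*(-213)*(-4)³ = 40896*(-64) = -2617344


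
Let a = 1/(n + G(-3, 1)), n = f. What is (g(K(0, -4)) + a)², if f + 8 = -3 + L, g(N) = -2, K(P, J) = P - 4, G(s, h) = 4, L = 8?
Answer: 1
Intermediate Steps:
K(P, J) = -4 + P
f = -3 (f = -8 + (-3 + 8) = -8 + 5 = -3)
n = -3
a = 1 (a = 1/(-3 + 4) = 1/1 = 1)
(g(K(0, -4)) + a)² = (-2 + 1)² = (-1)² = 1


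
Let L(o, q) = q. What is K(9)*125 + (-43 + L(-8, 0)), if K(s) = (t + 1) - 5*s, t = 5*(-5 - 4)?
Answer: -11168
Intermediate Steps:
t = -45 (t = 5*(-9) = -45)
K(s) = -44 - 5*s (K(s) = (-45 + 1) - 5*s = -44 - 5*s)
K(9)*125 + (-43 + L(-8, 0)) = (-44 - 5*9)*125 + (-43 + 0) = (-44 - 45)*125 - 43 = -89*125 - 43 = -11125 - 43 = -11168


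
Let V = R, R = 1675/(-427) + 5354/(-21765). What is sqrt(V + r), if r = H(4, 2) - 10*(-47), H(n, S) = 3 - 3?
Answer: sqrt(40234791196213635)/9293655 ≈ 21.583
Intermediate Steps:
H(n, S) = 0
r = 470 (r = 0 - 10*(-47) = 0 + 470 = 470)
R = -38742533/9293655 (R = 1675*(-1/427) + 5354*(-1/21765) = -1675/427 - 5354/21765 = -38742533/9293655 ≈ -4.1687)
V = -38742533/9293655 ≈ -4.1687
sqrt(V + r) = sqrt(-38742533/9293655 + 470) = sqrt(4329275317/9293655) = sqrt(40234791196213635)/9293655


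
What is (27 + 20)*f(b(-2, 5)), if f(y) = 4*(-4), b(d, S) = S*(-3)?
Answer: -752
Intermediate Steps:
b(d, S) = -3*S
f(y) = -16
(27 + 20)*f(b(-2, 5)) = (27 + 20)*(-16) = 47*(-16) = -752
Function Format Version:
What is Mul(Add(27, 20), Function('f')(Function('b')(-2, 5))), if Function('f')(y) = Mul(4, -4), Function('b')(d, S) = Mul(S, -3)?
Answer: -752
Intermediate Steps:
Function('b')(d, S) = Mul(-3, S)
Function('f')(y) = -16
Mul(Add(27, 20), Function('f')(Function('b')(-2, 5))) = Mul(Add(27, 20), -16) = Mul(47, -16) = -752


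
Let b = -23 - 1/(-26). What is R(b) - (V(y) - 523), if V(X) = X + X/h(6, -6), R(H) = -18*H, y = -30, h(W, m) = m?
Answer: 12497/13 ≈ 961.31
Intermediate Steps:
b = -597/26 (b = -23 - 1*(-1/26) = -23 + 1/26 = -597/26 ≈ -22.962)
V(X) = 5*X/6 (V(X) = X + X/(-6) = X + X*(-⅙) = X - X/6 = 5*X/6)
R(b) - (V(y) - 523) = -18*(-597/26) - ((⅚)*(-30) - 523) = 5373/13 - (-25 - 523) = 5373/13 - 1*(-548) = 5373/13 + 548 = 12497/13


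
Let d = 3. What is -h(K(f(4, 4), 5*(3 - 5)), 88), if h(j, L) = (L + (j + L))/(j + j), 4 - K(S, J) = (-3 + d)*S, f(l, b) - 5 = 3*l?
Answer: -45/2 ≈ -22.500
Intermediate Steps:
f(l, b) = 5 + 3*l
K(S, J) = 4 (K(S, J) = 4 - (-3 + 3)*S = 4 - 0*S = 4 - 1*0 = 4 + 0 = 4)
h(j, L) = (j + 2*L)/(2*j) (h(j, L) = (L + (L + j))/((2*j)) = (j + 2*L)*(1/(2*j)) = (j + 2*L)/(2*j))
-h(K(f(4, 4), 5*(3 - 5)), 88) = -(88 + (½)*4)/4 = -(88 + 2)/4 = -90/4 = -1*45/2 = -45/2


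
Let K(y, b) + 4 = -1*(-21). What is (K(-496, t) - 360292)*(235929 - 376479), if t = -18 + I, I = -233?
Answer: 50636651250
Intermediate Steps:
t = -251 (t = -18 - 233 = -251)
K(y, b) = 17 (K(y, b) = -4 - 1*(-21) = -4 + 21 = 17)
(K(-496, t) - 360292)*(235929 - 376479) = (17 - 360292)*(235929 - 376479) = -360275*(-140550) = 50636651250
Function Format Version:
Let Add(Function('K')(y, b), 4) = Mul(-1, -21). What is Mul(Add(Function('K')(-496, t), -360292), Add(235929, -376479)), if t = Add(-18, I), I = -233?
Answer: 50636651250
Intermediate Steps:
t = -251 (t = Add(-18, -233) = -251)
Function('K')(y, b) = 17 (Function('K')(y, b) = Add(-4, Mul(-1, -21)) = Add(-4, 21) = 17)
Mul(Add(Function('K')(-496, t), -360292), Add(235929, -376479)) = Mul(Add(17, -360292), Add(235929, -376479)) = Mul(-360275, -140550) = 50636651250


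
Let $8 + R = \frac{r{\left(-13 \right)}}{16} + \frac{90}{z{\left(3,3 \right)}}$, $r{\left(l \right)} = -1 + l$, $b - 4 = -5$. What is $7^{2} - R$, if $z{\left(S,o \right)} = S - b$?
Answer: $\frac{283}{8} \approx 35.375$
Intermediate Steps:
$b = -1$ ($b = 4 - 5 = -1$)
$z{\left(S,o \right)} = 1 + S$ ($z{\left(S,o \right)} = S - -1 = S + 1 = 1 + S$)
$R = \frac{109}{8}$ ($R = -8 + \left(\frac{-1 - 13}{16} + \frac{90}{1 + 3}\right) = -8 + \left(\left(-14\right) \frac{1}{16} + \frac{90}{4}\right) = -8 + \left(- \frac{7}{8} + 90 \cdot \frac{1}{4}\right) = -8 + \left(- \frac{7}{8} + \frac{45}{2}\right) = -8 + \frac{173}{8} = \frac{109}{8} \approx 13.625$)
$7^{2} - R = 7^{2} - \frac{109}{8} = 49 - \frac{109}{8} = \frac{283}{8}$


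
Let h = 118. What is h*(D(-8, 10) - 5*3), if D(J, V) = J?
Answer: -2714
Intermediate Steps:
h*(D(-8, 10) - 5*3) = 118*(-8 - 5*3) = 118*(-8 - 15) = 118*(-23) = -2714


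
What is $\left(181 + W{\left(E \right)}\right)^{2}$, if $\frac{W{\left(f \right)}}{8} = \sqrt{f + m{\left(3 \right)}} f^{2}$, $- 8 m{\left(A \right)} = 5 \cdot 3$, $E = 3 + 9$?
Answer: $13469689 + 938304 \sqrt{2} \approx 1.4797 \cdot 10^{7}$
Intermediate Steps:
$E = 12$
$m{\left(A \right)} = - \frac{15}{8}$ ($m{\left(A \right)} = - \frac{5 \cdot 3}{8} = \left(- \frac{1}{8}\right) 15 = - \frac{15}{8}$)
$W{\left(f \right)} = 8 f^{2} \sqrt{- \frac{15}{8} + f}$ ($W{\left(f \right)} = 8 \sqrt{f - \frac{15}{8}} f^{2} = 8 \sqrt{- \frac{15}{8} + f} f^{2} = 8 f^{2} \sqrt{- \frac{15}{8} + f}$)
$\left(181 + W{\left(E \right)}\right)^{2} = \left(181 + 2 \cdot 12^{2} \sqrt{-30 + 16 \cdot 12}\right)^{2} = \left(181 + 2 \cdot 144 \sqrt{-30 + 192}\right)^{2} = \left(181 + 2 \cdot 144 \sqrt{162}\right)^{2} = \left(181 + 2 \cdot 144 \cdot 9 \sqrt{2}\right)^{2} = \left(181 + 2592 \sqrt{2}\right)^{2}$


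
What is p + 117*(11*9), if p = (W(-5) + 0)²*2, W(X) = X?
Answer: 11633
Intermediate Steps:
p = 50 (p = (-5 + 0)²*2 = (-5)²*2 = 25*2 = 50)
p + 117*(11*9) = 50 + 117*(11*9) = 50 + 117*99 = 50 + 11583 = 11633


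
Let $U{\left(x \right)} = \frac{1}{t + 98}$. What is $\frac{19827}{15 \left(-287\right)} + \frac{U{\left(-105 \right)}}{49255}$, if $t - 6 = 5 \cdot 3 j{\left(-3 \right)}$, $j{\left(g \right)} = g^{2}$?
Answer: $- \frac{15560156614}{3378548215} \approx -4.6056$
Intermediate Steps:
$t = 141$ ($t = 6 + 5 \cdot 3 \left(-3\right)^{2} = 6 + 15 \cdot 9 = 6 + 135 = 141$)
$U{\left(x \right)} = \frac{1}{239}$ ($U{\left(x \right)} = \frac{1}{141 + 98} = \frac{1}{239}$)
$\frac{19827}{15 \left(-287\right)} + \frac{U{\left(-105 \right)}}{49255} = \frac{19827}{15 \left(-287\right)} + \frac{1}{239 \cdot 49255} = \frac{19827}{-4305} + \frac{1}{239} \cdot \frac{1}{49255} = 19827 \left(- \frac{1}{4305}\right) + \frac{1}{11771945} = - \frac{6609}{1435} + \frac{1}{11771945} = - \frac{15560156614}{3378548215}$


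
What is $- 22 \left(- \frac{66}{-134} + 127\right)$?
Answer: $- \frac{187924}{67} \approx -2804.8$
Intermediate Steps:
$- 22 \left(- \frac{66}{-134} + 127\right) = - 22 \left(\left(-66\right) \left(- \frac{1}{134}\right) + 127\right) = - 22 \left(\frac{33}{67} + 127\right) = \left(-22\right) \frac{8542}{67} = - \frac{187924}{67}$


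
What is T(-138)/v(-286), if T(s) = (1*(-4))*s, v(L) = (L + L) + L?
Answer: -92/143 ≈ -0.64336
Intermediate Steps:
v(L) = 3*L (v(L) = 2*L + L = 3*L)
T(s) = -4*s
T(-138)/v(-286) = (-4*(-138))/((3*(-286))) = 552/(-858) = 552*(-1/858) = -92/143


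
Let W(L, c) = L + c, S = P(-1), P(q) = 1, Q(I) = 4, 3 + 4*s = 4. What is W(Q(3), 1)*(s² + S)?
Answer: 85/16 ≈ 5.3125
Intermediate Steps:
s = ¼ (s = -¾ + (¼)*4 = -¾ + 1 = ¼ ≈ 0.25000)
S = 1
W(Q(3), 1)*(s² + S) = (4 + 1)*((¼)² + 1) = 5*(1/16 + 1) = 5*(17/16) = 85/16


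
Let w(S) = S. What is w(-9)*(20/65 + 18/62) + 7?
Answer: 652/403 ≈ 1.6179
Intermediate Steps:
w(-9)*(20/65 + 18/62) + 7 = -9*(20/65 + 18/62) + 7 = -9*(20*(1/65) + 18*(1/62)) + 7 = -9*(4/13 + 9/31) + 7 = -9*241/403 + 7 = -2169/403 + 7 = 652/403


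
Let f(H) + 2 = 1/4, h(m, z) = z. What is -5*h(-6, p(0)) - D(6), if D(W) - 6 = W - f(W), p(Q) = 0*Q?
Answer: -55/4 ≈ -13.750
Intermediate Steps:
p(Q) = 0
f(H) = -7/4 (f(H) = -2 + 1/4 = -7/4)
D(W) = 31/4 + W (D(W) = 6 + (W - 1*(-7/4)) = 6 + (W + 7/4) = 6 + (7/4 + W) = 31/4 + W)
-5*h(-6, p(0)) - D(6) = -5*0 - (31/4 + 6) = 0 - 1*55/4 = 0 - 55/4 = -55/4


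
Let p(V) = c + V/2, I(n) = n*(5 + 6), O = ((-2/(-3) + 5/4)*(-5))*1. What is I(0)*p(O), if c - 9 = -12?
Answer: 0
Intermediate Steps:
c = -3 (c = 9 - 12 = -3)
O = -115/12 (O = ((-2*(-1/3) + 5*(1/4))*(-5))*1 = ((2/3 + 5/4)*(-5))*1 = ((23/12)*(-5))*1 = -115/12*1 = -115/12 ≈ -9.5833)
I(n) = 11*n (I(n) = n*11 = 11*n)
p(V) = -3 + V/2
I(0)*p(O) = (11*0)*(-3 + (1/2)*(-115/12)) = 0*(-3 - 115/24) = 0*(-187/24) = 0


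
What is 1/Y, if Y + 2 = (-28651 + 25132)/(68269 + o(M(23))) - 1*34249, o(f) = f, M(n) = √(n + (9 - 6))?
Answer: -1565023336948/53603694984639759 - 23*√26/35735796656426506 ≈ -2.9196e-5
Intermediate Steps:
M(n) = √(3 + n) (M(n) = √(n + 3) = √(3 + n))
Y = -34251 - 3519/(68269 + √26) (Y = -2 + ((-28651 + 25132)/(68269 + √(3 + 23)) - 1*34249) = -2 + (-3519/(68269 + √26) - 34249) = -2 + (-34249 - 3519/(68269 + √26)) = -34251 - 3519/(68269 + √26) ≈ -34251.)
1/Y = 1/(-9390140021688/274156255 + 207*√26/274156255)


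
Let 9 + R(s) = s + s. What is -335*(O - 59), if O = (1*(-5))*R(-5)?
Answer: -12060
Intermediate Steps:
R(s) = -9 + 2*s (R(s) = -9 + (s + s) = -9 + 2*s)
O = 95 (O = (1*(-5))*(-9 + 2*(-5)) = -5*(-9 - 10) = -5*(-19) = 95)
-335*(O - 59) = -335*(95 - 59) = -335*36 = -12060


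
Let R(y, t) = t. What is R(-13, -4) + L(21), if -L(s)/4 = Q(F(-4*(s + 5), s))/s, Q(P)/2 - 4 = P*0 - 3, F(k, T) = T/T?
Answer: -92/21 ≈ -4.3810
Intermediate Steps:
F(k, T) = 1
Q(P) = 2 (Q(P) = 8 + 2*(P*0 - 3) = 8 + 2*(0 - 3) = 8 + 2*(-3) = 8 - 6 = 2)
L(s) = -8/s
R(-13, -4) + L(21) = -4 - 8/21 = -92/21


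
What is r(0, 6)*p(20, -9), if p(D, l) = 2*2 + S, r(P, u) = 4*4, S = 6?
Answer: 160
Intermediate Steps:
r(P, u) = 16
p(D, l) = 10 (p(D, l) = 2*2 + 6 = 4 + 6 = 10)
r(0, 6)*p(20, -9) = 16*10 = 160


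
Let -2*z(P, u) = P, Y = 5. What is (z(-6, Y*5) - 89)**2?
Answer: 7396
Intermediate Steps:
z(P, u) = -P/2
(z(-6, Y*5) - 89)**2 = (-1/2*(-6) - 89)**2 = (3 - 89)**2 = (-86)**2 = 7396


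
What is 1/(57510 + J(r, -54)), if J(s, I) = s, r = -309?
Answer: 1/57201 ≈ 1.7482e-5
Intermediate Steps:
1/(57510 + J(r, -54)) = 1/(57510 - 309) = 1/57201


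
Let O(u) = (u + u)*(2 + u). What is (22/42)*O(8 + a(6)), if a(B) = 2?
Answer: 880/7 ≈ 125.71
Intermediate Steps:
O(u) = 2*u*(2 + u) (O(u) = (2*u)*(2 + u) = 2*u*(2 + u))
(22/42)*O(8 + a(6)) = (22/42)*(2*(8 + 2)*(2 + (8 + 2))) = (22*(1/42))*(2*10*(2 + 10)) = 11*(2*10*12)/21 = (11/21)*240 = 880/7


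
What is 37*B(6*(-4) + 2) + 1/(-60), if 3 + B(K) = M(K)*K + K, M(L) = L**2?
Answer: -23694061/60 ≈ -3.9490e+5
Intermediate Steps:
B(K) = -3 + K + K**3 (B(K) = -3 + (K**2*K + K) = -3 + (K**3 + K) = -3 + (K + K**3) = -3 + K + K**3)
37*B(6*(-4) + 2) + 1/(-60) = 37*(-3 + (6*(-4) + 2) + (6*(-4) + 2)**3) + 1/(-60) = 37*(-3 + (-24 + 2) + (-24 + 2)**3) - 1/60 = 37*(-3 - 22 + (-22)**3) - 1/60 = 37*(-3 - 22 - 10648) - 1/60 = 37*(-10673) - 1/60 = -394901 - 1/60 = -23694061/60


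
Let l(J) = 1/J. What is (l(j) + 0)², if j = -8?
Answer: 1/64 ≈ 0.015625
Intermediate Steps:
(l(j) + 0)² = (1/(-8) + 0)² = (-⅛ + 0)² = (-⅛)² = 1/64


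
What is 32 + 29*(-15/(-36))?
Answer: 529/12 ≈ 44.083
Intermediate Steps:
32 + 29*(-15/(-36)) = 32 + 29*(-15*(-1/36)) = 32 + 29*(5/12) = 32 + 145/12 = 529/12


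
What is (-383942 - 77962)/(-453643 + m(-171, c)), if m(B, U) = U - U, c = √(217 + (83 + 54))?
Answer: 461904/453643 ≈ 1.0182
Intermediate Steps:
c = √354 (c = √(217 + 137) = √354 ≈ 18.815)
m(B, U) = 0
(-383942 - 77962)/(-453643 + m(-171, c)) = (-383942 - 77962)/(-453643 + 0) = -461904/(-453643) = -461904*(-1/453643) = 461904/453643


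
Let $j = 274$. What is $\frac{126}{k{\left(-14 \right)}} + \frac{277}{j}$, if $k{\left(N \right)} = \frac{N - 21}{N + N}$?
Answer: $\frac{139481}{1370} \approx 101.81$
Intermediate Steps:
$k{\left(N \right)} = \frac{-21 + N}{2 N}$
$\frac{126}{k{\left(-14 \right)}} + \frac{277}{j} = \frac{126}{\frac{1}{2} \frac{1}{-14} \left(-21 - 14\right)} + \frac{277}{274} = \frac{126}{\frac{1}{2} \left(- \frac{1}{14}\right) \left(-35\right)} + 277 \cdot \frac{1}{274} = \frac{126}{\frac{5}{4}} + \frac{277}{274} = 126 \cdot \frac{4}{5} + \frac{277}{274} = \frac{504}{5} + \frac{277}{274} = \frac{139481}{1370}$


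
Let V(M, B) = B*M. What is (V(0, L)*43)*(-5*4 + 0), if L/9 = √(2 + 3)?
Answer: 0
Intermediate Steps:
L = 9*√5 (L = 9*√(2 + 3) = 9*√5 ≈ 20.125)
(V(0, L)*43)*(-5*4 + 0) = (((9*√5)*0)*43)*(-5*4 + 0) = (0*43)*(-20 + 0) = 0*(-20) = 0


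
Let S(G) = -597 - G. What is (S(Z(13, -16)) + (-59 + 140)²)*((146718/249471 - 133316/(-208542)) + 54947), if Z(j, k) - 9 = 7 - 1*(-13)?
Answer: 942574111140415445/2890287849 ≈ 3.2612e+8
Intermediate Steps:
Z(j, k) = 29 (Z(j, k) = 9 + (7 - 1*(-13)) = 9 + (7 + 13) = 9 + 20 = 29)
(S(Z(13, -16)) + (-59 + 140)²)*((146718/249471 - 133316/(-208542)) + 54947) = ((-597 - 1*29) + (-59 + 140)²)*((146718/249471 - 133316/(-208542)) + 54947) = ((-597 - 29) + 81²)*((146718*(1/249471) - 133316*(-1/208542)) + 54947) = (-626 + 6561)*((16302/27719 + 66658/104271) + 54947) = 5935*(3547518944/2890287849 + 54947) = 5935*(158816193957947/2890287849) = 942574111140415445/2890287849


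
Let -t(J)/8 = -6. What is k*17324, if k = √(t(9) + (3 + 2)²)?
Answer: 17324*√73 ≈ 1.4802e+5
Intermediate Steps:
t(J) = 48 (t(J) = -8*(-6) = 48)
k = √73 (k = √(48 + (3 + 2)²) = √(48 + 5²) = √(48 + 25) = √73 ≈ 8.5440)
k*17324 = √73*17324 = 17324*√73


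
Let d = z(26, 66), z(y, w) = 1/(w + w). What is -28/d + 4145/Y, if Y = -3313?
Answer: -12248993/3313 ≈ -3697.3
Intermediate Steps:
z(y, w) = 1/(2*w)
d = 1/132 (d = (1/2)/66 = (1/2)*(1/66) = 1/132 ≈ 0.0075758)
-28/d + 4145/Y = -28/1/132 + 4145/(-3313) = -28*132 + 4145*(-1/3313) = -3696 - 4145/3313 = -12248993/3313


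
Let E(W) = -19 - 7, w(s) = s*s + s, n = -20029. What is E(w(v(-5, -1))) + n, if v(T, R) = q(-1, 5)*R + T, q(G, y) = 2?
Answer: -20055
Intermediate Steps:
v(T, R) = T + 2*R (v(T, R) = 2*R + T = T + 2*R)
w(s) = s + s² (w(s) = s² + s = s + s²)
E(W) = -26
E(w(v(-5, -1))) + n = -26 - 20029 = -20055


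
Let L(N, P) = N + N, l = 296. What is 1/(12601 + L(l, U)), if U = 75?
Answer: 1/13193 ≈ 7.5798e-5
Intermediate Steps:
L(N, P) = 2*N
1/(12601 + L(l, U)) = 1/(12601 + 2*296) = 1/(12601 + 592) = 1/13193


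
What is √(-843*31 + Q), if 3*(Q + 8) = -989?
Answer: 2*I*√59559/3 ≈ 162.7*I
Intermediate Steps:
Q = -1013/3 (Q = -8 + (⅓)*(-989) = -8 - 989/3 = -1013/3 ≈ -337.67)
√(-843*31 + Q) = √(-843*31 - 1013/3) = √(-26133 - 1013/3) = √(-79412/3) = 2*I*√59559/3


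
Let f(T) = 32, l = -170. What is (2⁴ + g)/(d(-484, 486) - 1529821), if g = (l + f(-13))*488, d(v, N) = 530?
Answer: 67328/1529291 ≈ 0.044026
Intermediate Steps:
g = -67344 (g = (-170 + 32)*488 = -138*488 = -67344)
(2⁴ + g)/(d(-484, 486) - 1529821) = (2⁴ - 67344)/(530 - 1529821) = (16 - 67344)/(-1529291) = -67328*(-1/1529291) = 67328/1529291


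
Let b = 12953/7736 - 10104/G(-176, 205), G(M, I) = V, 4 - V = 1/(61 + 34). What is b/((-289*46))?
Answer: 7420722493/38977263536 ≈ 0.19039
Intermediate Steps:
V = 379/95 (V = 4 - 1/(61 + 34) = 4 - 1/95 = 379/95 ≈ 3.9895)
G(M, I) = 379/95
b = -7420722493/2931944 (b = 12953/7736 - 10104/379/95 = 12953*(1/7736) - 10104*95/379 = 12953/7736 - 959880/379 = -7420722493/2931944 ≈ -2531.0)
b/((-289*46)) = -7420722493/(2931944*((-289*46))) = -7420722493/2931944/(-13294) = -7420722493/2931944*(-1/13294) = 7420722493/38977263536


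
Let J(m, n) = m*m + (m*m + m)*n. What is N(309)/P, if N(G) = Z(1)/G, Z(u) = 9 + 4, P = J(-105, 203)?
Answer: 13/688385565 ≈ 1.8885e-8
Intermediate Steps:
J(m, n) = m**2 + n*(m + m**2) (J(m, n) = m**2 + (m**2 + m)*n = m**2 + (m + m**2)*n = m**2 + n*(m + m**2))
P = 2227785 (P = -105*(-105 + 203 - 105*203) = -105*(-105 + 203 - 21315) = -105*(-21217) = 2227785)
Z(u) = 13
N(G) = 13/G
N(309)/P = (13/309)/2227785 = (13*(1/309))*(1/2227785) = (13/309)*(1/2227785) = 13/688385565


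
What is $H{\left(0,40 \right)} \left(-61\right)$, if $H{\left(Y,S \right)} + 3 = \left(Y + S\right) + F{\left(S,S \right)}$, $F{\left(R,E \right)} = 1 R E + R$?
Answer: $-102297$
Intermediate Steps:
$F{\left(R,E \right)} = R + E R$ ($F{\left(R,E \right)} = R E + R = E R + R = R + E R$)
$H{\left(Y,S \right)} = -3 + S + Y + S \left(1 + S\right)$ ($H{\left(Y,S \right)} = -3 + \left(\left(Y + S\right) + S \left(1 + S\right)\right) = -3 + \left(\left(S + Y\right) + S \left(1 + S\right)\right) = -3 + \left(S + Y + S \left(1 + S\right)\right) = -3 + S + Y + S \left(1 + S\right)$)
$H{\left(0,40 \right)} \left(-61\right) = \left(-3 + 40 + 0 + 40 \left(1 + 40\right)\right) \left(-61\right) = \left(-3 + 40 + 0 + 40 \cdot 41\right) \left(-61\right) = \left(-3 + 40 + 0 + 1640\right) \left(-61\right) = 1677 \left(-61\right) = -102297$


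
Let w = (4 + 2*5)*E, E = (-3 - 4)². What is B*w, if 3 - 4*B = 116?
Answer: -38759/2 ≈ -19380.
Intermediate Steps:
B = -113/4 (B = ¾ - ¼*116 = ¾ - 29 = -113/4 ≈ -28.250)
E = 49 (E = (-7)² = 49)
w = 686 (w = (4 + 2*5)*49 = (4 + 10)*49 = 14*49 = 686)
B*w = -113/4*686 = -38759/2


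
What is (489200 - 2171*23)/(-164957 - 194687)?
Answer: -439267/359644 ≈ -1.2214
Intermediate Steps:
(489200 - 2171*23)/(-164957 - 194687) = (489200 - 49933)/(-359644) = 439267*(-1/359644) = -439267/359644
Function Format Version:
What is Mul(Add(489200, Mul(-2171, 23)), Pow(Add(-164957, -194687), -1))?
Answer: Rational(-439267, 359644) ≈ -1.2214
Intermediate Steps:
Mul(Add(489200, Mul(-2171, 23)), Pow(Add(-164957, -194687), -1)) = Mul(Add(489200, -49933), Pow(-359644, -1)) = Mul(439267, Rational(-1, 359644)) = Rational(-439267, 359644)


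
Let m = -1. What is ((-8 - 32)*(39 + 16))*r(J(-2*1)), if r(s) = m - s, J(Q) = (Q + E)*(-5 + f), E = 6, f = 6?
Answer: 11000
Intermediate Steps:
J(Q) = 6 + Q (J(Q) = (Q + 6)*(-5 + 6) = (6 + Q)*1 = 6 + Q)
r(s) = -1 - s
((-8 - 32)*(39 + 16))*r(J(-2*1)) = ((-8 - 32)*(39 + 16))*(-1 - (6 - 2*1)) = (-40*55)*(-1 - (6 - 2)) = -2200*(-1 - 1*4) = -2200*(-1 - 4) = -2200*(-5) = 11000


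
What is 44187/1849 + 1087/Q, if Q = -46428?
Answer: 2049504173/85845372 ≈ 23.874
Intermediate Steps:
44187/1849 + 1087/Q = 44187/1849 + 1087/(-46428) = 44187*(1/1849) + 1087*(-1/46428) = 44187/1849 - 1087/46428 = 2049504173/85845372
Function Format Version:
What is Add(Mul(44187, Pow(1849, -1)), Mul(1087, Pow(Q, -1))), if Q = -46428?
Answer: Rational(2049504173, 85845372) ≈ 23.874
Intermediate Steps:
Add(Mul(44187, Pow(1849, -1)), Mul(1087, Pow(Q, -1))) = Add(Mul(44187, Pow(1849, -1)), Mul(1087, Pow(-46428, -1))) = Add(Mul(44187, Rational(1, 1849)), Mul(1087, Rational(-1, 46428))) = Add(Rational(44187, 1849), Rational(-1087, 46428)) = Rational(2049504173, 85845372)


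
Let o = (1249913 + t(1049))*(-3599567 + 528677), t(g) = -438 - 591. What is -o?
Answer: 3835185386760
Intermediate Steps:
t(g) = -1029
o = -3835185386760 (o = (1249913 - 1029)*(-3599567 + 528677) = 1248884*(-3070890) = -3835185386760)
-o = -1*(-3835185386760) = 3835185386760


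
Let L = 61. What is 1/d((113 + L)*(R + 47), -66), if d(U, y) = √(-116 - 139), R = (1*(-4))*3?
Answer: -I*√255/255 ≈ -0.062622*I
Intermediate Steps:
R = -12 (R = -4*3 = -12)
d(U, y) = I*√255 (d(U, y) = √(-255) = I*√255)
1/d((113 + L)*(R + 47), -66) = 1/(I*√255) = -I*√255/255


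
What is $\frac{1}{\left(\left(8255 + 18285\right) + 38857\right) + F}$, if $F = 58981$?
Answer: $\frac{1}{124378} \approx 8.04 \cdot 10^{-6}$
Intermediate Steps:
$\frac{1}{\left(\left(8255 + 18285\right) + 38857\right) + F} = \frac{1}{\left(\left(8255 + 18285\right) + 38857\right) + 58981} = \frac{1}{\left(26540 + 38857\right) + 58981} = \frac{1}{65397 + 58981} = \frac{1}{124378}$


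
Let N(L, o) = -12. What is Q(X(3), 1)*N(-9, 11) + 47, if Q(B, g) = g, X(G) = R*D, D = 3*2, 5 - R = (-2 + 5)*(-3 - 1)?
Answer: 35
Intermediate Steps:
R = 17 (R = 5 - (-2 + 5)*(-3 - 1) = 5 - 3*(-4) = 5 - 1*(-12) = 5 + 12 = 17)
D = 6
X(G) = 102 (X(G) = 17*6 = 102)
Q(X(3), 1)*N(-9, 11) + 47 = 1*(-12) + 47 = -12 + 47 = 35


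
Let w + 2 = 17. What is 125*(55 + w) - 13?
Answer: 8737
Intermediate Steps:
w = 15 (w = -2 + 17 = 15)
125*(55 + w) - 13 = 125*(55 + 15) - 13 = 125*70 - 13 = 8750 - 13 = 8737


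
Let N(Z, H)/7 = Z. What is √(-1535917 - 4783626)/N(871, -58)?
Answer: I*√6319543/6097 ≈ 0.41231*I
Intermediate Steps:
N(Z, H) = 7*Z
√(-1535917 - 4783626)/N(871, -58) = √(-1535917 - 4783626)/((7*871)) = √(-6319543)/6097 = (I*√6319543)*(1/6097) = I*√6319543/6097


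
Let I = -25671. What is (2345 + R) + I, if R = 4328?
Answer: -18998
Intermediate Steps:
(2345 + R) + I = (2345 + 4328) - 25671 = 6673 - 25671 = -18998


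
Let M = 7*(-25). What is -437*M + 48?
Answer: 76523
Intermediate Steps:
M = -175
-437*M + 48 = -437*(-175) + 48 = 76475 + 48 = 76523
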